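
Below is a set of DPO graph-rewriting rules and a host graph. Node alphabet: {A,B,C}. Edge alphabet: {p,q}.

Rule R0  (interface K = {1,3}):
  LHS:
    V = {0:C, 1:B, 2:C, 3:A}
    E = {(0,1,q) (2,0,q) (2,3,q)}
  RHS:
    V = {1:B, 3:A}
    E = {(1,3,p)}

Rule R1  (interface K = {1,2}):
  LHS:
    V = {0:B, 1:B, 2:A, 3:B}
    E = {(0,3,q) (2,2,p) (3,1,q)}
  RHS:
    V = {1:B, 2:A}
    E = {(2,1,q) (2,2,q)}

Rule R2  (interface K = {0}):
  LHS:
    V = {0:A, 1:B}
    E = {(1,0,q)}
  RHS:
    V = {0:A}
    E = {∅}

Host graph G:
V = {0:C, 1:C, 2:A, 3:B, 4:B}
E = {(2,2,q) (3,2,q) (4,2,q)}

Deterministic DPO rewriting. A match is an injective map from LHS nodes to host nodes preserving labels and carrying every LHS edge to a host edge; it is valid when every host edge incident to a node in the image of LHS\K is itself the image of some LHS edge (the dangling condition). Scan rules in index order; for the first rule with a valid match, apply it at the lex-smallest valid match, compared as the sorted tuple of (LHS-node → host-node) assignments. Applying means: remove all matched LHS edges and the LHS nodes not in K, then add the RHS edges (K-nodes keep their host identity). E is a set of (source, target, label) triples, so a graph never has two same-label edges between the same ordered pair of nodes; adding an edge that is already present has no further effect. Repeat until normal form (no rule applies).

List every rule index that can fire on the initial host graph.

R0: no valid match — LHS pattern not found
R1: no valid match — LHS pattern not found
R2: 2 valid matches — {0↦2, 1↦3}, {0↦2, 1↦4}

Answer: [R2]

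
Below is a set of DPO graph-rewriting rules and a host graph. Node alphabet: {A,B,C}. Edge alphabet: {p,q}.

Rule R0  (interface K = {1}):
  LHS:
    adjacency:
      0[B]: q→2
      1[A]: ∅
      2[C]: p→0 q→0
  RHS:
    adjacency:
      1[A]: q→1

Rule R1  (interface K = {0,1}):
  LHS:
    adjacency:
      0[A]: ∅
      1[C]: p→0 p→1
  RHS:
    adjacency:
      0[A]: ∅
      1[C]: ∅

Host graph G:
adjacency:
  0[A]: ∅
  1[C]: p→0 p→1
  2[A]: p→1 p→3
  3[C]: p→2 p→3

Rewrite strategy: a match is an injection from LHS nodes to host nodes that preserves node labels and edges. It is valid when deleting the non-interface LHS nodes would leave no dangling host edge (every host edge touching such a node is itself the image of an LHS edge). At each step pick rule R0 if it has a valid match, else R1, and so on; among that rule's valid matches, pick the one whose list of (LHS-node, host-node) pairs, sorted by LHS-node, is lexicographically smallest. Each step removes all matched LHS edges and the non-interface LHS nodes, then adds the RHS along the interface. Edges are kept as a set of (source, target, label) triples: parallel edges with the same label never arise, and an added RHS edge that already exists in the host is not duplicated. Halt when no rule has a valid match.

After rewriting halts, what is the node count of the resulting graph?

Answer: 4

Steps:
start.  V:4 E:6  edges: 1-p->0 1-p->1 2-p->1 2-p->3 3-p->2 3-p->3
1. fire R1 via {0↦0, 1↦1}  →  V:4 E:4  edges: 2-p->1 2-p->3 3-p->2 3-p->3
2. fire R1 via {0↦2, 1↦3}  →  V:4 E:2  edges: 2-p->1 2-p->3
normal form: no rule applies after step 2
NF nodes: {0:A, 1:C, 2:A, 3:C}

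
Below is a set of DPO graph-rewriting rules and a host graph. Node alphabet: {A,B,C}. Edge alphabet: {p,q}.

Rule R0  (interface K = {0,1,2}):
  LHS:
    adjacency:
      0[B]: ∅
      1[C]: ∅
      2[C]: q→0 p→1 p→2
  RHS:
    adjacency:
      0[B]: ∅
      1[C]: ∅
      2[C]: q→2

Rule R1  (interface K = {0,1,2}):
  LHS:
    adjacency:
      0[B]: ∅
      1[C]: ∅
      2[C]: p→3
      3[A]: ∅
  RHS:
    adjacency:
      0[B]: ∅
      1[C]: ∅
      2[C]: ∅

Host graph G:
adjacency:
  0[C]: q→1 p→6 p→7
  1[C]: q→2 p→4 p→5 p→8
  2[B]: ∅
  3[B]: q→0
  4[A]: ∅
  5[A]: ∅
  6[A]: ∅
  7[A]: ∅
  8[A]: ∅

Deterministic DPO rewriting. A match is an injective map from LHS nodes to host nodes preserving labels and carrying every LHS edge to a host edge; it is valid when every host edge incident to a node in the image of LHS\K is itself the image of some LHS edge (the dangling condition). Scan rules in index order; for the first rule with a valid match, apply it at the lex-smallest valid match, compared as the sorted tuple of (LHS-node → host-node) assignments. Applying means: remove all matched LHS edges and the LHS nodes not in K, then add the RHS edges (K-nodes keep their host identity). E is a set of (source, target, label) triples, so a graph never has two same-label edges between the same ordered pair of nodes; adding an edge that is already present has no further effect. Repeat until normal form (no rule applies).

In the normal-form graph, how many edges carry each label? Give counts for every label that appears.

[0] host  ⇒  9 nodes, 8 edges  {0-q->1 0-p->6 0-p->7 1-q->2 1-p->4 1-p->5 1-p->8 3-q->0}
[1] R1 @ {0↦2, 1↦0, 2↦1, 3↦4}  ⇒  8 nodes, 7 edges  {0-q->1 0-p->6 0-p->7 1-q->2 1-p->5 1-p->8 3-q->0}
[2] R1 @ {0↦2, 1↦0, 2↦1, 3↦5}  ⇒  7 nodes, 6 edges  {0-q->1 0-p->6 0-p->7 1-q->2 1-p->8 3-q->0}
[3] R1 @ {0↦2, 1↦0, 2↦1, 3↦8}  ⇒  6 nodes, 5 edges  {0-q->1 0-p->6 0-p->7 1-q->2 3-q->0}
[4] R1 @ {0↦2, 1↦1, 2↦0, 3↦6}  ⇒  5 nodes, 4 edges  {0-q->1 0-p->7 1-q->2 3-q->0}
[5] R1 @ {0↦2, 1↦1, 2↦0, 3↦7}  ⇒  4 nodes, 3 edges  {0-q->1 1-q->2 3-q->0}
halt: no rule applies after step 5
NF edges: [(0, 1, 'q'), (1, 2, 'q'), (3, 0, 'q')]

Answer: q:3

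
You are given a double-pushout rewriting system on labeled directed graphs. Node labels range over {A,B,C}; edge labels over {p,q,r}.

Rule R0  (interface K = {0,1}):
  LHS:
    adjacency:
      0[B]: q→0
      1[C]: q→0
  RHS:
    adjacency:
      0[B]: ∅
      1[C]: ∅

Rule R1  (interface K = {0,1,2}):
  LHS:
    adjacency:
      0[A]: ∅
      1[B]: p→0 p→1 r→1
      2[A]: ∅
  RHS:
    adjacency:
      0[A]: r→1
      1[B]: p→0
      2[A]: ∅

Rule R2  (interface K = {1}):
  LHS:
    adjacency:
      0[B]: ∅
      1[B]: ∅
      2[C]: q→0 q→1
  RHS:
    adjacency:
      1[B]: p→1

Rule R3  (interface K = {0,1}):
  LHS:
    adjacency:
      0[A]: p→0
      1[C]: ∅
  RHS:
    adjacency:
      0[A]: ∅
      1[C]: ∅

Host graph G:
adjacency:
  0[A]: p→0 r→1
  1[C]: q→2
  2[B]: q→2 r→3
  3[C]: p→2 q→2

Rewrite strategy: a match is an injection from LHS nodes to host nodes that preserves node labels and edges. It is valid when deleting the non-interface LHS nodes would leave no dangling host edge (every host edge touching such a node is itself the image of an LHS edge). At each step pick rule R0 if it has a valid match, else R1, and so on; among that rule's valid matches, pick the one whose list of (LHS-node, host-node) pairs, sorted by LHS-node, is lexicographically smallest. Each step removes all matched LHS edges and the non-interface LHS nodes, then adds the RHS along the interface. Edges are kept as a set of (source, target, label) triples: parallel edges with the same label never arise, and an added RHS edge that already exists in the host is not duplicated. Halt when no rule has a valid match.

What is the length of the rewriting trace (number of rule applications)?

[0] host  ⇒  4 nodes, 7 edges  {0-p->0 0-r->1 1-q->2 2-q->2 2-r->3 3-p->2 3-q->2}
[1] R0 @ {0↦2, 1↦1}  ⇒  4 nodes, 5 edges  {0-p->0 0-r->1 2-r->3 3-p->2 3-q->2}
[2] R3 @ {0↦0, 1↦1}  ⇒  4 nodes, 4 edges  {0-r->1 2-r->3 3-p->2 3-q->2}
halt: no rule applies after step 2

Answer: 2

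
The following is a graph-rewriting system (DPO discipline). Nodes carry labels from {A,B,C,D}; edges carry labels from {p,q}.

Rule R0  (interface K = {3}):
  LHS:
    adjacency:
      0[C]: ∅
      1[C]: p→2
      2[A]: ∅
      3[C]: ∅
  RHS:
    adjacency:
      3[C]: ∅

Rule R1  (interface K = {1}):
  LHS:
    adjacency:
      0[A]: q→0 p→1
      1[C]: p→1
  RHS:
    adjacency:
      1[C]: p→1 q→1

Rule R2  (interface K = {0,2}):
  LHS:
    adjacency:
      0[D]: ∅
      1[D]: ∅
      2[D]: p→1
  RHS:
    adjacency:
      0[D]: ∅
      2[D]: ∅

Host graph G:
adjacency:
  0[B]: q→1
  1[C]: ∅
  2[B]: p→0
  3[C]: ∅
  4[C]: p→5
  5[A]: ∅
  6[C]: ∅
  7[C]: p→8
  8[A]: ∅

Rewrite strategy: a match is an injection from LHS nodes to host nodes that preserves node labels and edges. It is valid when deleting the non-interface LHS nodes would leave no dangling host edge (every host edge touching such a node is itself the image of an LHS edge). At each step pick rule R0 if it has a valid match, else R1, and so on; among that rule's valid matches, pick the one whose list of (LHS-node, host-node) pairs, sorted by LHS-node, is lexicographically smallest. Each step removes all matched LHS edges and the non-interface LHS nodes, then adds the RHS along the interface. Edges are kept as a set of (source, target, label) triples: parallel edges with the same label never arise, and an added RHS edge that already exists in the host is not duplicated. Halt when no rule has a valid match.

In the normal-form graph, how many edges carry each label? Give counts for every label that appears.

[0] host  ⇒  9 nodes, 4 edges  {0-q->1 2-p->0 4-p->5 7-p->8}
[1] R0 @ {0↦3, 1↦4, 2↦5, 3↦1}  ⇒  6 nodes, 3 edges  {0-q->1 2-p->0 7-p->8}
[2] R0 @ {0↦6, 1↦7, 2↦8, 3↦1}  ⇒  3 nodes, 2 edges  {0-q->1 2-p->0}
halt: no rule applies after step 2
NF edges: [(0, 1, 'q'), (2, 0, 'p')]

Answer: p:1 q:1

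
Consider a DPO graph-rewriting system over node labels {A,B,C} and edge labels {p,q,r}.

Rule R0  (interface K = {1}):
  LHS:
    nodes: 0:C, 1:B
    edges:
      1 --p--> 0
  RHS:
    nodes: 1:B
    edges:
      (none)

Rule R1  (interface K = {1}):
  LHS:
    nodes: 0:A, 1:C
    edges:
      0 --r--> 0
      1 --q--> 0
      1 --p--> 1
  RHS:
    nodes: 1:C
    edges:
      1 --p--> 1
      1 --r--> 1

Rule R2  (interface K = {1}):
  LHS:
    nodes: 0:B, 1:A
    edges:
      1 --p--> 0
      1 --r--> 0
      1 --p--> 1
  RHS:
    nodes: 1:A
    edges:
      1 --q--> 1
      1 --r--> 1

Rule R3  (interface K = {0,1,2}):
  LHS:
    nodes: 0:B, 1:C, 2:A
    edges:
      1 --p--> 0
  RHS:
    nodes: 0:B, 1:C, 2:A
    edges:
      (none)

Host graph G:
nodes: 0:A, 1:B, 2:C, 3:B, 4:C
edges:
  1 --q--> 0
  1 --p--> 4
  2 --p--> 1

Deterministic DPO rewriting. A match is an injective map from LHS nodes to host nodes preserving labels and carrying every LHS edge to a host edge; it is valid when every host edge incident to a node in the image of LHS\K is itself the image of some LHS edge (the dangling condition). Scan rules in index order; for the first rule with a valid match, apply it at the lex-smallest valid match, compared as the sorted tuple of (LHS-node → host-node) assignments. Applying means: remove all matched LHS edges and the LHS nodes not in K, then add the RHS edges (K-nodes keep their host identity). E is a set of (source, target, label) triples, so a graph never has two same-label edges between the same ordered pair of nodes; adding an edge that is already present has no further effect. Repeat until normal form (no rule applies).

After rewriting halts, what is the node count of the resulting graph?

initial: |V|=5 |E|=3  E = 1-q->0 1-p->4 2-p->1
step 1: apply R0 at {0↦4, 1↦1}  → |V|=4 |E|=2  E = 1-q->0 2-p->1
step 2: apply R3 at {0↦1, 1↦2, 2↦0}  → |V|=4 |E|=1  E = 1-q->0
normal form: no rule applies after step 2
NF nodes: {0:A, 1:B, 2:C, 3:B}

Answer: 4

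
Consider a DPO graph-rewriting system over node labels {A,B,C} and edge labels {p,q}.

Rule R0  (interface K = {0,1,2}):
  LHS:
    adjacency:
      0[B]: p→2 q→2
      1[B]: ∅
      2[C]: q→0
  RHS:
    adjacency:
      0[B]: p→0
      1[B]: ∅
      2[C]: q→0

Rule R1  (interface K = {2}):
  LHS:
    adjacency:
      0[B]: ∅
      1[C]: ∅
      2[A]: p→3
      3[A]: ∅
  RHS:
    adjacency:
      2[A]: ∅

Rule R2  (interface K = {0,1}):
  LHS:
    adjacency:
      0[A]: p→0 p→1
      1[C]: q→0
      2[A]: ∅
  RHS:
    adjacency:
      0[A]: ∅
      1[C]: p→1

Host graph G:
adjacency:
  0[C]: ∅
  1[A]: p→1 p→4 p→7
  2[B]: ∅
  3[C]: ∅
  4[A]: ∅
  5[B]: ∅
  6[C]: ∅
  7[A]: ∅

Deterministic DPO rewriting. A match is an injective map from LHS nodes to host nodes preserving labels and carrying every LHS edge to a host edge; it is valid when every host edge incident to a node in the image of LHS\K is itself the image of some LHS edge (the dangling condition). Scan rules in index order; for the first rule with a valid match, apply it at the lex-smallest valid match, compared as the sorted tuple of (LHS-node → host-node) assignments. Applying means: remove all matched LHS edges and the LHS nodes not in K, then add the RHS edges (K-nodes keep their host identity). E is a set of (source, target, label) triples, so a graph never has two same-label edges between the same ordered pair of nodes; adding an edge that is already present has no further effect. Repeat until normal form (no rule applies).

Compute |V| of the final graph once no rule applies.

start.  V:8 E:3  edges: 1-p->1 1-p->4 1-p->7
1. fire R1 via {0↦2, 1↦0, 2↦1, 3↦4}  →  V:5 E:2  edges: 1-p->1 1-p->7
2. fire R1 via {0↦5, 1↦3, 2↦1, 3↦7}  →  V:2 E:1  edges: 1-p->1
halt: no rule applies after step 2
NF nodes: {1:A, 6:C}

Answer: 2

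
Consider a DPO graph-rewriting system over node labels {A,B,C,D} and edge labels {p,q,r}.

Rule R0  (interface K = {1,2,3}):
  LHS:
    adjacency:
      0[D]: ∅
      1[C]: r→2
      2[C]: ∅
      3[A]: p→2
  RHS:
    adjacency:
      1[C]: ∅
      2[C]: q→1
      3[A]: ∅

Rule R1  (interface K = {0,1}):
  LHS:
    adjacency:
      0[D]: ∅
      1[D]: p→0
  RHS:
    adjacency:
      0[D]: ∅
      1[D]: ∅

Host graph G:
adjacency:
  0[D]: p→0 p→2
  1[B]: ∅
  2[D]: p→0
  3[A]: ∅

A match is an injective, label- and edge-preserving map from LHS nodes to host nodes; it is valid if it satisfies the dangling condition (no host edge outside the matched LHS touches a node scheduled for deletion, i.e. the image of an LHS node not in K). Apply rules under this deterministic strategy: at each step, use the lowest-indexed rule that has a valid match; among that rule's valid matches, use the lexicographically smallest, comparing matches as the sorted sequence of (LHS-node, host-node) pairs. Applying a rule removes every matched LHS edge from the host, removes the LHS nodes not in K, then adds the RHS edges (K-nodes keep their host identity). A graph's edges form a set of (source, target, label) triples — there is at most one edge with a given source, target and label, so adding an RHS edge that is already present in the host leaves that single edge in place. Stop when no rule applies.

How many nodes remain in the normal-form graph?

initial: |V|=4 |E|=3  E = 0-p->0 0-p->2 2-p->0
step 1: apply R1 at {0↦0, 1↦2}  → |V|=4 |E|=2  E = 0-p->0 0-p->2
step 2: apply R1 at {0↦2, 1↦0}  → |V|=4 |E|=1  E = 0-p->0
halt: no rule applies after step 2
NF nodes: {0:D, 1:B, 2:D, 3:A}

Answer: 4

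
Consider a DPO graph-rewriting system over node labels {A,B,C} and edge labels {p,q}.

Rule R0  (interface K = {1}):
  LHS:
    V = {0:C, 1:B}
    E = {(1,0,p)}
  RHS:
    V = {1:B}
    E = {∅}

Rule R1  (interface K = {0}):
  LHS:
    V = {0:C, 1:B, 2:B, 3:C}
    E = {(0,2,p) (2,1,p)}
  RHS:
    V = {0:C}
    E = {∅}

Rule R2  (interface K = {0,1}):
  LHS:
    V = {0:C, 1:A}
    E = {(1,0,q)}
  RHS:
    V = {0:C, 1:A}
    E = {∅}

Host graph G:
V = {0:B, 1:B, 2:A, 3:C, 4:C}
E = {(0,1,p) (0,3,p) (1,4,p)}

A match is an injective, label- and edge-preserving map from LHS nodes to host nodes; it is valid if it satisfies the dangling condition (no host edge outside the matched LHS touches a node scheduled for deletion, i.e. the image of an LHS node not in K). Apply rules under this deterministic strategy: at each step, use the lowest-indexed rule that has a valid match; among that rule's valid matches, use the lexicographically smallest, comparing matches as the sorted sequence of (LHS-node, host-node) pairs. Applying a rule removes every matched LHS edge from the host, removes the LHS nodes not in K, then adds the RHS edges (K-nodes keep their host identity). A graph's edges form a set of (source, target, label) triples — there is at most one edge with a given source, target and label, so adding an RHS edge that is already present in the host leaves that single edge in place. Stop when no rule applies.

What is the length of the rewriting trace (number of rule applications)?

Answer: 2

Steps:
initial: |V|=5 |E|=3  E = 0-p->1 0-p->3 1-p->4
step 1: apply R0 at {0↦3, 1↦0}  → |V|=4 |E|=2  E = 0-p->1 1-p->4
step 2: apply R0 at {0↦4, 1↦1}  → |V|=3 |E|=1  E = 0-p->1
normal form: no rule applies after step 2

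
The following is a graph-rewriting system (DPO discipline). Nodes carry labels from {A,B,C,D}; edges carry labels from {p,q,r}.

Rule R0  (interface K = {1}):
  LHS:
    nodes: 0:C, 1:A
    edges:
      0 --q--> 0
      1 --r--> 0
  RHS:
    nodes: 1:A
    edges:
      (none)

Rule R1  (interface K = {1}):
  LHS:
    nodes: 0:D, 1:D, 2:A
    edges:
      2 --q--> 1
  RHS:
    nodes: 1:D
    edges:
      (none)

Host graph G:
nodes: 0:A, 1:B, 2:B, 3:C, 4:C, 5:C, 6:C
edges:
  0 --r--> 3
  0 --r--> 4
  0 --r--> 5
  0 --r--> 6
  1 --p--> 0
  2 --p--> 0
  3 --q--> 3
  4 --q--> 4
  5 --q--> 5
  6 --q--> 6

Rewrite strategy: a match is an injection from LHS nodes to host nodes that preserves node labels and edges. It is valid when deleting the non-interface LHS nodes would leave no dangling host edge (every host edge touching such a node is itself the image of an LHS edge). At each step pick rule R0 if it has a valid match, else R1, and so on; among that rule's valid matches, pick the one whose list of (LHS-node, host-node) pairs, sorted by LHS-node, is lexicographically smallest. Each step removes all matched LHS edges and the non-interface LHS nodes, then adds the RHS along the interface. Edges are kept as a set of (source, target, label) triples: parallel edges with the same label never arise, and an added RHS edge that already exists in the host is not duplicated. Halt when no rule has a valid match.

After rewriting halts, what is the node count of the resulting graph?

Answer: 3

Derivation:
[0] host  ⇒  7 nodes, 10 edges  {0-r->3 0-r->4 0-r->5 0-r->6 1-p->0 2-p->0 3-q->3 4-q->4 5-q->5 6-q->6}
[1] R0 @ {0↦3, 1↦0}  ⇒  6 nodes, 8 edges  {0-r->4 0-r->5 0-r->6 1-p->0 2-p->0 4-q->4 5-q->5 6-q->6}
[2] R0 @ {0↦4, 1↦0}  ⇒  5 nodes, 6 edges  {0-r->5 0-r->6 1-p->0 2-p->0 5-q->5 6-q->6}
[3] R0 @ {0↦5, 1↦0}  ⇒  4 nodes, 4 edges  {0-r->6 1-p->0 2-p->0 6-q->6}
[4] R0 @ {0↦6, 1↦0}  ⇒  3 nodes, 2 edges  {1-p->0 2-p->0}
normal form: no rule applies after step 4
NF nodes: {0:A, 1:B, 2:B}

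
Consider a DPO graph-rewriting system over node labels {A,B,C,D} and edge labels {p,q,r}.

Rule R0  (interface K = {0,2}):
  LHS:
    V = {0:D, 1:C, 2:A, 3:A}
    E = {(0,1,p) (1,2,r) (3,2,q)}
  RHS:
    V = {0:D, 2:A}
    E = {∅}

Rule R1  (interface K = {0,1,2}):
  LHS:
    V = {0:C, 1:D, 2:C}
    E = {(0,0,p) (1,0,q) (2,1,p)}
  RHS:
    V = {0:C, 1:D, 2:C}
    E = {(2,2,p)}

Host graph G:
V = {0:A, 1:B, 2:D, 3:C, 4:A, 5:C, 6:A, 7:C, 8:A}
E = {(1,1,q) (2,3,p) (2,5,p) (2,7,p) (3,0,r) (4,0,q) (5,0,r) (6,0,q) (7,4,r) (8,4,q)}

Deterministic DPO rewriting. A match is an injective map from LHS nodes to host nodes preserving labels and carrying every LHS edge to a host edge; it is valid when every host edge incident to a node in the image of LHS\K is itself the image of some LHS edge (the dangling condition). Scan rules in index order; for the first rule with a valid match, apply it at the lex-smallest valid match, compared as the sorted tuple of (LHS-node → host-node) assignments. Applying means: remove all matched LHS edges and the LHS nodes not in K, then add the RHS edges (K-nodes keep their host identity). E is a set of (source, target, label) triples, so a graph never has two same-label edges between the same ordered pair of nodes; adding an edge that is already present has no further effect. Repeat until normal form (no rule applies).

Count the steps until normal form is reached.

Answer: 3

Rewrite trace:
start.  V:9 E:10  edges: 1-q->1 2-p->3 2-p->5 2-p->7 3-r->0 4-q->0 5-r->0 6-q->0 7-r->4 8-q->4
1. fire R0 via {0↦2, 1↦3, 2↦0, 3↦6}  →  V:7 E:7  edges: 1-q->1 2-p->5 2-p->7 4-q->0 5-r->0 7-r->4 8-q->4
2. fire R0 via {0↦2, 1↦7, 2↦4, 3↦8}  →  V:5 E:4  edges: 1-q->1 2-p->5 4-q->0 5-r->0
3. fire R0 via {0↦2, 1↦5, 2↦0, 3↦4}  →  V:3 E:1  edges: 1-q->1
final graph: no rule applies after step 3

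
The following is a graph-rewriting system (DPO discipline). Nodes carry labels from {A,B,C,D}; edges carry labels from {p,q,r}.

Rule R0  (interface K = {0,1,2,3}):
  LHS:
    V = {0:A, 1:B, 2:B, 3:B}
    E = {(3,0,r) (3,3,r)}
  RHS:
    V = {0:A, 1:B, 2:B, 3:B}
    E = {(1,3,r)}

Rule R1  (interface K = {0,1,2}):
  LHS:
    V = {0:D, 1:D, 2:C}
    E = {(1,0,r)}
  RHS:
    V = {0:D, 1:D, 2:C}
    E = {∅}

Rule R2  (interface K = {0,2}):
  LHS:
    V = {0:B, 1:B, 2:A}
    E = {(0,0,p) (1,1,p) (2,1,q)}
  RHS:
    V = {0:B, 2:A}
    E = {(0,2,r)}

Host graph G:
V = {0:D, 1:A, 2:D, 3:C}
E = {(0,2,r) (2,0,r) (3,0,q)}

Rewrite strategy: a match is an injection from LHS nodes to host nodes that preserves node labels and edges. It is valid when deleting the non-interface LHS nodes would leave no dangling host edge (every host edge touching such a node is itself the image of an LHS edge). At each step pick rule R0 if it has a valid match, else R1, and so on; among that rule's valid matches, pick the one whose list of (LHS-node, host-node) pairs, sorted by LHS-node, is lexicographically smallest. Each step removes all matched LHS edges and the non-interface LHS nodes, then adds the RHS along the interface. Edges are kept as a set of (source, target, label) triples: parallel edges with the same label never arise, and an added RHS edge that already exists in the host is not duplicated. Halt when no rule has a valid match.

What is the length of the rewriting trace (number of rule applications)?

initial: |V|=4 |E|=3  E = 0-r->2 2-r->0 3-q->0
step 1: apply R1 at {0↦0, 1↦2, 2↦3}  → |V|=4 |E|=2  E = 0-r->2 3-q->0
step 2: apply R1 at {0↦2, 1↦0, 2↦3}  → |V|=4 |E|=1  E = 3-q->0
halt: no rule applies after step 2

Answer: 2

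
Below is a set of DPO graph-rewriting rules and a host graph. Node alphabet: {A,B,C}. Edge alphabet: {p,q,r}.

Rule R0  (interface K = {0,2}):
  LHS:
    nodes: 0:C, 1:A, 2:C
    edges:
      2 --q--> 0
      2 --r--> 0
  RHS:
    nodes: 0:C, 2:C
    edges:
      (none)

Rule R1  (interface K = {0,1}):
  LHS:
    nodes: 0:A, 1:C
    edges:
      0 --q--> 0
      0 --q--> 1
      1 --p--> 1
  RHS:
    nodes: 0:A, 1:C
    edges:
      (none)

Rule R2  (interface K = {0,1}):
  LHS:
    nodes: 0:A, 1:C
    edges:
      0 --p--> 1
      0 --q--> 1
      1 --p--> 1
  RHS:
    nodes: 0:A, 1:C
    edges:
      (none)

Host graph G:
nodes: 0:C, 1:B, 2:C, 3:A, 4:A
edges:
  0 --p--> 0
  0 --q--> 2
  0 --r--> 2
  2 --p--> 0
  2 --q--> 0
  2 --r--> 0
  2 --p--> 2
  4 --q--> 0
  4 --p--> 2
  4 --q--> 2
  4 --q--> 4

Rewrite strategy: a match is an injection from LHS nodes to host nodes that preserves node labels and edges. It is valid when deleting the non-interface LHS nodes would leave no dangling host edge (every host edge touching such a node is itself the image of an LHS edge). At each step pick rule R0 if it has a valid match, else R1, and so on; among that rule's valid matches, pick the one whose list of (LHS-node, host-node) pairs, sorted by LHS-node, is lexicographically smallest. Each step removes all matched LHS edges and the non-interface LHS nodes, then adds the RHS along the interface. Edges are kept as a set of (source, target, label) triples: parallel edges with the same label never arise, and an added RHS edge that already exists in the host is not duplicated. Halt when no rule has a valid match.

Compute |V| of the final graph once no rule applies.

Answer: 3

Steps:
initial: |V|=5 |E|=11  E = 0-p->0 0-q->2 0-r->2 2-p->0 2-q->0 2-r->0 2-p->2 4-q->0 4-p->2 4-q->2 4-q->4
step 1: apply R0 at {0↦0, 1↦3, 2↦2}  → |V|=4 |E|=9  E = 0-p->0 0-q->2 0-r->2 2-p->0 2-p->2 4-q->0 4-p->2 4-q->2 4-q->4
step 2: apply R1 at {0↦4, 1↦0}  → |V|=4 |E|=6  E = 0-q->2 0-r->2 2-p->0 2-p->2 4-p->2 4-q->2
step 3: apply R2 at {0↦4, 1↦2}  → |V|=4 |E|=3  E = 0-q->2 0-r->2 2-p->0
step 4: apply R0 at {0↦2, 1↦4, 2↦0}  → |V|=3 |E|=1  E = 2-p->0
final graph: no rule applies after step 4
NF nodes: {0:C, 1:B, 2:C}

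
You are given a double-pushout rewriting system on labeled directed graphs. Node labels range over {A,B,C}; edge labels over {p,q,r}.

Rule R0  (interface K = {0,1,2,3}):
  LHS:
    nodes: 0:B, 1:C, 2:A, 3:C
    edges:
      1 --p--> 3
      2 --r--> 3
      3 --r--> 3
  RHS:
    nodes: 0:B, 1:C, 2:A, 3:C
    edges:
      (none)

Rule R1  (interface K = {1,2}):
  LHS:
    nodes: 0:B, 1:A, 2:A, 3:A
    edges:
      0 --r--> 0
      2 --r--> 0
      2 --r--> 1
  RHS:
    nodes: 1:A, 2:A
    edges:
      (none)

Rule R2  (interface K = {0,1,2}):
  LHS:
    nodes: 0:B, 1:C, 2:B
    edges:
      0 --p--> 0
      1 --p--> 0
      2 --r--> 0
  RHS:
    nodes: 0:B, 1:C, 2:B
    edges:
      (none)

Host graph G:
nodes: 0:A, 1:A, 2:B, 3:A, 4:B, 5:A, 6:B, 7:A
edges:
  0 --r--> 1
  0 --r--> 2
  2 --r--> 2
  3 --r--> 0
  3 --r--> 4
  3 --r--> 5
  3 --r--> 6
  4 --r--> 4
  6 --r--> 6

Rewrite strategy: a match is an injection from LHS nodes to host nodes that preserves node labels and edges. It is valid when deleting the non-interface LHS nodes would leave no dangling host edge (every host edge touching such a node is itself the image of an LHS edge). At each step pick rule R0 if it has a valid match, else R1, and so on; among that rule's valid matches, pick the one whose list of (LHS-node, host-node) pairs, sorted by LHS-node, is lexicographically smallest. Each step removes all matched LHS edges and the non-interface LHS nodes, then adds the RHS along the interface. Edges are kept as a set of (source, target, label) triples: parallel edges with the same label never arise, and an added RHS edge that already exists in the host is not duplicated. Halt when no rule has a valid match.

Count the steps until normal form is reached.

Answer: 3

Rewrite trace:
[0] host  ⇒  8 nodes, 9 edges  {0-r->1 0-r->2 2-r->2 3-r->0 3-r->4 3-r->5 3-r->6 4-r->4 6-r->6}
[1] R1 @ {0↦2, 1↦1, 2↦0, 3↦7}  ⇒  6 nodes, 6 edges  {3-r->0 3-r->4 3-r->5 3-r->6 4-r->4 6-r->6}
[2] R1 @ {0↦4, 1↦0, 2↦3, 3↦1}  ⇒  4 nodes, 3 edges  {3-r->5 3-r->6 6-r->6}
[3] R1 @ {0↦6, 1↦5, 2↦3, 3↦0}  ⇒  2 nodes, 0 edges  {∅}
halt: no rule applies after step 3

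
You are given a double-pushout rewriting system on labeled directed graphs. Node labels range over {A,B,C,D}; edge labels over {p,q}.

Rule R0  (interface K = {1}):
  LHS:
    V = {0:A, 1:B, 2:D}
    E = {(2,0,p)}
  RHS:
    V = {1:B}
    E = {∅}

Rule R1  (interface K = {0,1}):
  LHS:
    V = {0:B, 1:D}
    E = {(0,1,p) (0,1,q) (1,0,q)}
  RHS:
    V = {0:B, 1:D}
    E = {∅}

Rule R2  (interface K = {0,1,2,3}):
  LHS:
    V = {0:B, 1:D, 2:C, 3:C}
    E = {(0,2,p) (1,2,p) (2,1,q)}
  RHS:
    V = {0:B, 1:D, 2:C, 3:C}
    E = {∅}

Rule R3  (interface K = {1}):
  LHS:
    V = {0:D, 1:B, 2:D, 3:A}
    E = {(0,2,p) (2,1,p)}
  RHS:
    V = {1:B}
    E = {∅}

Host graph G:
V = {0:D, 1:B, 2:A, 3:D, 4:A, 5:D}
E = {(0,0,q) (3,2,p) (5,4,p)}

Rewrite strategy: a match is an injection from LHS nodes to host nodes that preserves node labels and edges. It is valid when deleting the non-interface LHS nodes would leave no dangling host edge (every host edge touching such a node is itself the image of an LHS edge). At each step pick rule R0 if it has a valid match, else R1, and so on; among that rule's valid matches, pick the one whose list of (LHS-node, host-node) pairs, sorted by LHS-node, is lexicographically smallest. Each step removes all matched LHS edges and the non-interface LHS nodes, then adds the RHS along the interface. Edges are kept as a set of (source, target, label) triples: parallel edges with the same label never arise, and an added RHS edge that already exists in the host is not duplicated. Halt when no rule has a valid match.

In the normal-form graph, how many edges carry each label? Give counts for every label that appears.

initial: |V|=6 |E|=3  E = 0-q->0 3-p->2 5-p->4
step 1: apply R0 at {0↦2, 1↦1, 2↦3}  → |V|=4 |E|=2  E = 0-q->0 5-p->4
step 2: apply R0 at {0↦4, 1↦1, 2↦5}  → |V|=2 |E|=1  E = 0-q->0
halt: no rule applies after step 2
NF edges: [(0, 0, 'q')]

Answer: q:1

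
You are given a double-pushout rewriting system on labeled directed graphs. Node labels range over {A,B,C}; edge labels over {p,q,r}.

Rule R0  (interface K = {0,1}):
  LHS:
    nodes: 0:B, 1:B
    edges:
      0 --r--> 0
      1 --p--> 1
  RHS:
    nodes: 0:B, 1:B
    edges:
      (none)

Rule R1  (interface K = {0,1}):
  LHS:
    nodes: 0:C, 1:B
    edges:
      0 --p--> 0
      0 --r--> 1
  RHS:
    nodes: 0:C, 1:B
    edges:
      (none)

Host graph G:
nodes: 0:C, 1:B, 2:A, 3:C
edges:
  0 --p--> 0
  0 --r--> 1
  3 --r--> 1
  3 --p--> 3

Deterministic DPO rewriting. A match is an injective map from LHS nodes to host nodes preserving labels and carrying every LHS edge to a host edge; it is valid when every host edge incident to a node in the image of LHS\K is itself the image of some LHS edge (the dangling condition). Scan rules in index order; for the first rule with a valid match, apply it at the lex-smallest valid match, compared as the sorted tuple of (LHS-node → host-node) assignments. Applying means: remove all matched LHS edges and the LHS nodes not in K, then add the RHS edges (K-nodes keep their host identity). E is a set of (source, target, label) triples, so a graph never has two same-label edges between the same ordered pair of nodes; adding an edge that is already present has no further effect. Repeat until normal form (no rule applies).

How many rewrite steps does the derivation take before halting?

[0] host  ⇒  4 nodes, 4 edges  {0-p->0 0-r->1 3-r->1 3-p->3}
[1] R1 @ {0↦0, 1↦1}  ⇒  4 nodes, 2 edges  {3-r->1 3-p->3}
[2] R1 @ {0↦3, 1↦1}  ⇒  4 nodes, 0 edges  {∅}
final graph: no rule applies after step 2

Answer: 2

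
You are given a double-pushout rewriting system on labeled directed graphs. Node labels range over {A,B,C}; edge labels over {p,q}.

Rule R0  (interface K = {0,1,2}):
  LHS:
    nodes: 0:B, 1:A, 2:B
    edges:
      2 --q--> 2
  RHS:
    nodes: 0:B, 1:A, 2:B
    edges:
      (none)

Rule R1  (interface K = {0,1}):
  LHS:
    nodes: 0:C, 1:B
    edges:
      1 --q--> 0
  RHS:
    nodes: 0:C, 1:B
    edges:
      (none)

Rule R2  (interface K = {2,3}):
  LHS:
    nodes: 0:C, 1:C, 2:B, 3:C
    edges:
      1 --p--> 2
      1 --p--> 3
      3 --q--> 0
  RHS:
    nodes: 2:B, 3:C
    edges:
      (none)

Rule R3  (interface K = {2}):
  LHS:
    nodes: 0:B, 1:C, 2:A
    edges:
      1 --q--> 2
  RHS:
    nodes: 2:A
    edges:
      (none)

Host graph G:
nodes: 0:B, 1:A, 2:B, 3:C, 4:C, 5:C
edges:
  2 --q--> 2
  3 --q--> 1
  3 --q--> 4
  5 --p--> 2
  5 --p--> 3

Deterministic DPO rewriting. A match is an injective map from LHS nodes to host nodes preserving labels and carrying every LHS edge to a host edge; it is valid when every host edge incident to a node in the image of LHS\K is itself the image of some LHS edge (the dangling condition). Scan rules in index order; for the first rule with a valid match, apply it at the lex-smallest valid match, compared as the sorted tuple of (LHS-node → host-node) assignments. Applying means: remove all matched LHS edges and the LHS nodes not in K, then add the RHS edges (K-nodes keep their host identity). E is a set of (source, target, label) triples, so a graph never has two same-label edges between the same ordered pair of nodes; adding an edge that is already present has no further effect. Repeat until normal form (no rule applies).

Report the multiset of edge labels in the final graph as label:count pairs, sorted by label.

Answer: (no edges)

Derivation:
initial: |V|=6 |E|=5  E = 2-q->2 3-q->1 3-q->4 5-p->2 5-p->3
step 1: apply R0 at {0↦0, 1↦1, 2↦2}  → |V|=6 |E|=4  E = 3-q->1 3-q->4 5-p->2 5-p->3
step 2: apply R2 at {0↦4, 1↦5, 2↦2, 3↦3}  → |V|=4 |E|=1  E = 3-q->1
step 3: apply R3 at {0↦0, 1↦3, 2↦1}  → |V|=2 |E|=0  E = ∅
final graph: no rule applies after step 3
NF edges: []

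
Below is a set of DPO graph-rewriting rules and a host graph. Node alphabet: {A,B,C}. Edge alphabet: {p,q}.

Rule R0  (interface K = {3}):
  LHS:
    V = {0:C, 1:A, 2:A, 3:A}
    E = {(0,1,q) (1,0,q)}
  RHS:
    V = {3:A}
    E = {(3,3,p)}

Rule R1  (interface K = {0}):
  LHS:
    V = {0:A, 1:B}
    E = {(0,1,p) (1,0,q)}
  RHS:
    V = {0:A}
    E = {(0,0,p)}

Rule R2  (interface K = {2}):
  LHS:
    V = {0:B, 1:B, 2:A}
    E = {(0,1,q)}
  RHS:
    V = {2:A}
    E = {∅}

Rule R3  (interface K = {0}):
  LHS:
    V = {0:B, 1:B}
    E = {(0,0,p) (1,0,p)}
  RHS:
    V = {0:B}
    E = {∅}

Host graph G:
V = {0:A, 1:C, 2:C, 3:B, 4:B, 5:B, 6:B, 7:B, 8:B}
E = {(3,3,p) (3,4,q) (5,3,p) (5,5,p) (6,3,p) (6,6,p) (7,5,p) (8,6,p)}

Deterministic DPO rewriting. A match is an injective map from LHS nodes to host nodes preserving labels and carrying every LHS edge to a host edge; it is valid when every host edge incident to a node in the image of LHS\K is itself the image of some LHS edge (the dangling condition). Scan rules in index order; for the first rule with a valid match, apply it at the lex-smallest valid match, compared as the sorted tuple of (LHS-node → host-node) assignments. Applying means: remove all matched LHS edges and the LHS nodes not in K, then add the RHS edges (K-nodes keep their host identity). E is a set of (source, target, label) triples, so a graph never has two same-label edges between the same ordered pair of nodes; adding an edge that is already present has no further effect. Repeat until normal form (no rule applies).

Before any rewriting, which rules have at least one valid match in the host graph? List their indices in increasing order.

Answer: [R3]

Rewrite trace:
R0: no valid match — LHS pattern not found
R1: no valid match — LHS pattern not found
R2: no valid match — 1 raw match, all fail dangling condition
R3: 2 valid matches — {0↦5, 1↦7}, {0↦6, 1↦8}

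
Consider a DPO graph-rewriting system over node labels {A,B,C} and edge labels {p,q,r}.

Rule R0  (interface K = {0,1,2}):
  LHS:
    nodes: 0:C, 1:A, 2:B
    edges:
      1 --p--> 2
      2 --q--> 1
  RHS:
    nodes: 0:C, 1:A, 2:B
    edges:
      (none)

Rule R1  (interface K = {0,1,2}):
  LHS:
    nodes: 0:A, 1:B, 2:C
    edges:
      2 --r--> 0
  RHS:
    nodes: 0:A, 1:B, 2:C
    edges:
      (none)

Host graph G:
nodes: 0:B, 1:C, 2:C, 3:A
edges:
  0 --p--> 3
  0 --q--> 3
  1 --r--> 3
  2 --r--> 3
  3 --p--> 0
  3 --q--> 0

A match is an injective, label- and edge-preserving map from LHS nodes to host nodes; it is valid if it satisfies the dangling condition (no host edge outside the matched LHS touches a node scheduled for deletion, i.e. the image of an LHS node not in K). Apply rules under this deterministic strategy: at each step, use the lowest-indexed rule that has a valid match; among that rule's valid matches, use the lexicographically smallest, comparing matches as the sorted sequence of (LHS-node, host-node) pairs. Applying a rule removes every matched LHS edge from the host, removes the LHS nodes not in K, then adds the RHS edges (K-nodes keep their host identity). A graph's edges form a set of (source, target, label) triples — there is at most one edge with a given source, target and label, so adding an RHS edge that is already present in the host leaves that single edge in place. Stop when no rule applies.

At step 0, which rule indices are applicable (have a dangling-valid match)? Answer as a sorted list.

R0: 2 valid matches — {0↦1, 1↦3, 2↦0}, {0↦2, 1↦3, 2↦0}
R1: 2 valid matches — {0↦3, 1↦0, 2↦1}, {0↦3, 1↦0, 2↦2}

Answer: [R0,R1]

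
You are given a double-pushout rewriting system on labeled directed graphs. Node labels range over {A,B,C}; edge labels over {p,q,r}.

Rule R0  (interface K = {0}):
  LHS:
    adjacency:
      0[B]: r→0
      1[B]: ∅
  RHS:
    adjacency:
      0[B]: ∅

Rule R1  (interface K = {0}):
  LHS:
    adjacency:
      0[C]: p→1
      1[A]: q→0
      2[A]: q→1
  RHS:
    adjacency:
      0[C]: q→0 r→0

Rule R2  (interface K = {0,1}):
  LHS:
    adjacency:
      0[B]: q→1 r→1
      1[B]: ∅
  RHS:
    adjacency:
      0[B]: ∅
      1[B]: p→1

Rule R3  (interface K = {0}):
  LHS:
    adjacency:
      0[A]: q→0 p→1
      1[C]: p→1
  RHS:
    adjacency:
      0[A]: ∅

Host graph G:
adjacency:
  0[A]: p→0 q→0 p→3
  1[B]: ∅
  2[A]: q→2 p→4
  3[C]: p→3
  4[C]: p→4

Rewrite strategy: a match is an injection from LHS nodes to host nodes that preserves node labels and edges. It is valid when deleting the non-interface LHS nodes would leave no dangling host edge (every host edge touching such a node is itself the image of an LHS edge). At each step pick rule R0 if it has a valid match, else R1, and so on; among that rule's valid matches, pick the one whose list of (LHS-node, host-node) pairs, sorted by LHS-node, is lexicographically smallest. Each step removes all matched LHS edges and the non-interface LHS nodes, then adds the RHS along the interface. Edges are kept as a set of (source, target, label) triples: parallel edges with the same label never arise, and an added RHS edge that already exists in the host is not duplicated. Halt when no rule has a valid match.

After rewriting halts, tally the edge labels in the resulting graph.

Answer: p:1

Steps:
start.  V:5 E:7  edges: 0-p->0 0-q->0 0-p->3 2-q->2 2-p->4 3-p->3 4-p->4
1. fire R3 via {0↦0, 1↦3}  →  V:4 E:4  edges: 0-p->0 2-q->2 2-p->4 4-p->4
2. fire R3 via {0↦2, 1↦4}  →  V:3 E:1  edges: 0-p->0
halt: no rule applies after step 2
NF edges: [(0, 0, 'p')]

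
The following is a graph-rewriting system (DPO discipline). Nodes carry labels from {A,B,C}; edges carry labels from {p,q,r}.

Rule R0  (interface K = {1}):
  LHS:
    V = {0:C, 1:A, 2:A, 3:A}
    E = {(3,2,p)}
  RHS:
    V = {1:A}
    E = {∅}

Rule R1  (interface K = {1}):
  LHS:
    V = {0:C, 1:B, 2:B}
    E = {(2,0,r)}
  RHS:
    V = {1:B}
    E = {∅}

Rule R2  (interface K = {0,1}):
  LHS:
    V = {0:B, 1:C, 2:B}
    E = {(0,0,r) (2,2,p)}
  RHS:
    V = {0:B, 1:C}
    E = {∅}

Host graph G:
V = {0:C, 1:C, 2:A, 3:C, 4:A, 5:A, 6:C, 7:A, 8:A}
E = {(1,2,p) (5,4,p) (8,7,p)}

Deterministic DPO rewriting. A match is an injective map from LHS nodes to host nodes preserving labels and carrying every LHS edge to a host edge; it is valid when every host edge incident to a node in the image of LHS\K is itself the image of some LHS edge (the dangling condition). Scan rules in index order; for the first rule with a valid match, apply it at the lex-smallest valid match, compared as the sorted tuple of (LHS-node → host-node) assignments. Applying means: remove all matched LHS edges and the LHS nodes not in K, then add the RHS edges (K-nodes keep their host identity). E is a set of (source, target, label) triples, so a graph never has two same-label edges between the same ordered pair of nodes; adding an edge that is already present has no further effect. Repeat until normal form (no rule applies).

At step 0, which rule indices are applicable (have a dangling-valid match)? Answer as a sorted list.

R0: 18 valid matches — {0↦0, 1↦2, 2↦4, 3↦5}, {0↦0, 1↦2, 2↦7, 3↦8}, {0↦0, 1↦4, 2↦7, 3↦8} (+15 more)
R1: no valid match — LHS pattern not found
R2: no valid match — LHS pattern not found

Answer: [R0]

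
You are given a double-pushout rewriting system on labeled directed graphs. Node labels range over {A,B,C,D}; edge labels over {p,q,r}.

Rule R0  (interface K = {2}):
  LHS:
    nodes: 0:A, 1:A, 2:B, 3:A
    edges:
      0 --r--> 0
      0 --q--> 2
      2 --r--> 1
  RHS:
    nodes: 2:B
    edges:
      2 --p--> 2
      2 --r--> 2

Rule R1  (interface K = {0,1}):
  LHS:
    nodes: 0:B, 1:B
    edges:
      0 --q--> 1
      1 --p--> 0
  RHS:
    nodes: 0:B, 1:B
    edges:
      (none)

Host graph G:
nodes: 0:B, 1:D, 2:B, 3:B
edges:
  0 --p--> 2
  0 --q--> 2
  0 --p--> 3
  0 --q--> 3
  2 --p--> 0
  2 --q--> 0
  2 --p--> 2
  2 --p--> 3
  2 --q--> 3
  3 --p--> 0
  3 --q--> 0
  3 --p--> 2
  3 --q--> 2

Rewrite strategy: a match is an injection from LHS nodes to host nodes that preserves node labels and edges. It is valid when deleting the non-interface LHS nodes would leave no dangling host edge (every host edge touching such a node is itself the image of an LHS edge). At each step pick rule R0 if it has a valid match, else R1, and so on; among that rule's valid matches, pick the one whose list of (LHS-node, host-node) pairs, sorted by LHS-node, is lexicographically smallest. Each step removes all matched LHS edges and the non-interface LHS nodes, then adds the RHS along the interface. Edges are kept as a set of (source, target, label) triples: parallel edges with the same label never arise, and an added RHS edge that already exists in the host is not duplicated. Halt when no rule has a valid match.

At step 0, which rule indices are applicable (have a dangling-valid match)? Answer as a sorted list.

R0: no valid match — LHS pattern not found
R1: 6 valid matches — {0↦0, 1↦2}, {0↦0, 1↦3}, {0↦2, 1↦0} (+3 more)

Answer: [R1]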